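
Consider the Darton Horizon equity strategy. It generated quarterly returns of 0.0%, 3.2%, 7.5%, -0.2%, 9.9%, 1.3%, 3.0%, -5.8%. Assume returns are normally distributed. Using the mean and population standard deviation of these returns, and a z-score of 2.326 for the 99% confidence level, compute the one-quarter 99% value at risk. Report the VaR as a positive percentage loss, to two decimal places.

Mean return r̄ = 18.90 / 8 = 2.3625%
Σ(r − r̄)² = (0 − 2.3625)² + (3.2 − 2.3625)² + … = 164.2188
σ = √[164.2188 / 8] = 4.5307%
VaR = −(r̄ − z·σ) = −(2.3625 − 2.326 × 4.5307) = −(-8.1759) = 8.1759%

8.18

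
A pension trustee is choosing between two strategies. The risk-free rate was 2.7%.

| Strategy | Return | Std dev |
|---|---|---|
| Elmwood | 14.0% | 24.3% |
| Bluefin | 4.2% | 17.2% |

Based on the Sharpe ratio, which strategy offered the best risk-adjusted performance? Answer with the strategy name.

Elmwood

Elmwood: Sharpe ratio = (14.0% − 2.7%) / 24.3% = 0.465
Bluefin: Sharpe ratio = (4.2% − 2.7%) / 17.2% = 0.087
Highest: Elmwood (0.465).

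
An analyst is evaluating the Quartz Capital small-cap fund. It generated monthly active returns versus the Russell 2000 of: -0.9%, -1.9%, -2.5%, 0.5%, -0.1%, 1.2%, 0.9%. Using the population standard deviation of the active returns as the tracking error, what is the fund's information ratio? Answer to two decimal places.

-0.30

Mean return r̄ = -2.80 / 7 = -0.4000%
Population std dev = √[12.0600 / 7] = 1.3126%
IR = r̄ / tracking error = -0.4000 / 1.3126 = -0.3047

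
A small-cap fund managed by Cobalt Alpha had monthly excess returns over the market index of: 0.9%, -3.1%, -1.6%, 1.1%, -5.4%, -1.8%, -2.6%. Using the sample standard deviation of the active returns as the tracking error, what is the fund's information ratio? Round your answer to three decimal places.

-0.785

r̄ = (0.9 − 3.1 − 1.6 + 1.1 − 5.4 − 1.8 − 2.6) / 7 = -12.50 / 7 = -1.7857%
Σ(r − r̄)² = (0.9 − (-1.7857))² + (-3.1 − (-1.7857))² + (-1.6 − (-1.7857))² + … = 31.0286
sample σ = √(31.0286 / 6) = √5.1714 = 2.2741%
IR = r̄ / tracking error = -1.7857 / 2.2741 = -0.7852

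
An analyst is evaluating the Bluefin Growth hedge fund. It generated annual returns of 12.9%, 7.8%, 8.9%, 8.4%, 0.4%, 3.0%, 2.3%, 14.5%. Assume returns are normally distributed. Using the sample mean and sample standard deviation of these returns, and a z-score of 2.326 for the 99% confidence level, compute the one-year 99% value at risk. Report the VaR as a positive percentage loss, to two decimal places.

4.46

r̄ = (12.9 + 7.8 + 8.9 + 8.4 + 0.4 + 3 + 2.3 + 14.5) / 8 = 58.20 / 8 = 7.2750%
Sample σ = √[Σ(r − r̄)² / 7] = √[178.3150 / 7] = √25.4736 = 5.0471%
VaR = −(r̄ − z·σ) = −(7.2750 − 2.326 × 5.0471) = −(-4.4646) = 4.4646%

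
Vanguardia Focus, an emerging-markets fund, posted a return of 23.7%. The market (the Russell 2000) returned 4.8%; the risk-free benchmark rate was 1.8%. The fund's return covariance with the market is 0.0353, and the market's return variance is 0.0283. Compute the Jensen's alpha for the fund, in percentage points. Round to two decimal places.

β = Cov / Var = 0.0353 / 0.0283 = 1.2473
E[R] = Rf + β(Rm − Rf) = 1.8% + 1.2473 × (4.8% − 1.8%) = 5.5419%
α = Rp − E[R] = 23.7% − 5.5419% = 18.1581

18.16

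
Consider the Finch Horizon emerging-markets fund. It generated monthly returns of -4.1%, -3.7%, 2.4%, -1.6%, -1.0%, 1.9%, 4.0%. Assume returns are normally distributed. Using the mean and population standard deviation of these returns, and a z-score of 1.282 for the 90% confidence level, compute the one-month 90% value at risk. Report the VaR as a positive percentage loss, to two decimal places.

4.02

Mean return r̄ = -2.10 / 7 = -0.3000%
Σ(r − r̄)² = 58.8000; population σ = √(58.8000/7) = 2.8983%
VaR = −(r̄ − z·σ) = −(-0.3000 − 1.282 × 2.8983) = −(-4.0156) = 4.0156%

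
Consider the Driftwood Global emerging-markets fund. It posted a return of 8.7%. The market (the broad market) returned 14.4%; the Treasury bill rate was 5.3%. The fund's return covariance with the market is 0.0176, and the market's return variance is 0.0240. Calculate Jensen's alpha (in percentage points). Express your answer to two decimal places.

β = Cov / Var = 0.0176 / 0.0240 = 0.7333
E[R] = Rf + β(Rm − Rf) = 5.3% + 0.7333 × (14.4% − 5.3%) = 11.9730%
α = Rp − E[R] = 8.7% − 11.9730% = -3.2730

-3.27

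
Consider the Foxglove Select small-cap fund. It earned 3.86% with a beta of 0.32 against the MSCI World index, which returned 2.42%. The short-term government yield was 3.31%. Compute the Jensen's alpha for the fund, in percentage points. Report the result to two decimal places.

CAPM expected return = Rf + β(Rm − Rf) = 3.31% + 0.32 × (2.42% − 3.31%) = 3.31 + 0.32 × -0.89 = 3.0252%
Jensen's α = Rp − E[R] = 3.86% − 3.0252% = 0.8348

0.83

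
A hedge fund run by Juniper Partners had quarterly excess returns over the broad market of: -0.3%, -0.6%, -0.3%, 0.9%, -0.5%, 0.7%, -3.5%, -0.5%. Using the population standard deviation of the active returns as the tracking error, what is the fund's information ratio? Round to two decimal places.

-0.41

μ = (-0.3 − 0.6 − 0.3 + 0.9 − 0.5 + 0.7 − 3.5 − 0.5) / 8 = -4.10 / 8 = -0.5125%
Σ(r − μ)² = (-0.3 − (-0.5125))² + (-0.6 − (-0.5125))² + (-0.3 − (-0.5125))² + … = 12.4888
σ = √[12.4888 / 8] = 1.2494%
IR = μ / tracking error = -0.5125 / 1.2494 = -0.4102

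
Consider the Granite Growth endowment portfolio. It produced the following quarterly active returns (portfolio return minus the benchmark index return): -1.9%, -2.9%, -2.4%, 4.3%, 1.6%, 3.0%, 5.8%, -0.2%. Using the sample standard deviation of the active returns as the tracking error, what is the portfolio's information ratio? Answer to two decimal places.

Mean return r̄ = 7.30 / 8 = 0.9125%
Σ(r − r̄)² = (-1.9 − 0.9125)² + (-2.9 − 0.9125)² + (-2.4 − 0.9125)² + … = 74.8488
σ = √[74.8488 / 7] = 3.2700%
IR = r̄ / tracking error = 0.9125 / 3.2700 = 0.2791

0.28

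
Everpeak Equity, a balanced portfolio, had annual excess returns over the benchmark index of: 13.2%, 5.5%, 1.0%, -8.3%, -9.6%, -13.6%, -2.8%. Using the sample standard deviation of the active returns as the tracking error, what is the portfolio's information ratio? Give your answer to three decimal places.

-0.222

μ = (13.2 + 5.5 + 1 − 8.3 − 9.6 − 13.6 − 2.8) / 7 = -2.0857%
Σ(r − μ)² = (13.2 − (-2.0857))² + (5.5 − (-2.0857))² + … = 528.8886
σ = √[528.8886 / 6] = 9.3887%
IR = μ / tracking error = -2.0857 / 9.3887 = -0.2222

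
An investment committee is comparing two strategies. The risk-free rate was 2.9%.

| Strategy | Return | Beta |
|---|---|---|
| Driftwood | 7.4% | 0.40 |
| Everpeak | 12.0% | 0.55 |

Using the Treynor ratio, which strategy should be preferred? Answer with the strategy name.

Everpeak

Driftwood: Treynor = (7.4% − 2.9%) / 0.40 = 11.250
Everpeak: Treynor = (12.0% − 2.9%) / 0.55 = 16.545
Highest: Everpeak (16.545).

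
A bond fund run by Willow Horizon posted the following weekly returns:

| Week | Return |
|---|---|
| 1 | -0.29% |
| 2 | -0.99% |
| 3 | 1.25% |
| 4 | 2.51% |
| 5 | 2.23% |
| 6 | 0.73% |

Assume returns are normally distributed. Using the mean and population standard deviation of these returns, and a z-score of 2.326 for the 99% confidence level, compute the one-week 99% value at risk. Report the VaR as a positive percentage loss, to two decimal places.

r̄ = (-0.29 − 0.99 + 1.25 + 2.51 + 2.23 + 0.73) / 6 = 0.9067%
Population σ = √[Σ(r − r̄)² / 6] = √[9.5003 / 6] = √1.5834 = 1.2583%
VaR = −(r̄ − z·σ) = −(0.9067 − 2.326 × 1.2583) = −(-2.0201) = 2.0201%

2.02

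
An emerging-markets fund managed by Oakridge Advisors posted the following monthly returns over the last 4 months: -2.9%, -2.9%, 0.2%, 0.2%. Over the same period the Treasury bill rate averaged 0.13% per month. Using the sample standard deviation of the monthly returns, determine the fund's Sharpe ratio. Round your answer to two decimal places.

μ = (-2.9 − 2.9 + 0.2 + 0.2) / 4 = -5.40 / 4 = -1.3500%
Sample std dev = √[9.6100 / 3] = 1.7898%
Sharpe = (μ − rf) / σ = (-1.3500 − 0.13) / 1.7898 = -1.4800 / 1.7898 = -0.8269

-0.83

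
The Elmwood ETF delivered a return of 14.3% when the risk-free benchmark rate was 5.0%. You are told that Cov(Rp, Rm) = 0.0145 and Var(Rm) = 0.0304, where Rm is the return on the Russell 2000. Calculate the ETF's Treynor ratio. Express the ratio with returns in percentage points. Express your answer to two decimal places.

19.50

β = Cov / Var = 0.0145 / 0.0304 = 0.4770
Treynor = (Rp − Rf) / β = (14.3% − 5.0%) / 0.4770 = 9.30 / 0.4770 = 19.4969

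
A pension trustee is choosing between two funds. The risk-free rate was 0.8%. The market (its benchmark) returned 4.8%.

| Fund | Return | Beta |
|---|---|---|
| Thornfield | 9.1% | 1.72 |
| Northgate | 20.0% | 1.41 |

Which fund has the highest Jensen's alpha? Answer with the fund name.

Northgate

Thornfield: α = 9.1% − [0.8% + 1.72 × (4.8% − 0.8%)] = 1.420
Northgate: α = 20.0% − [0.8% + 1.41 × (4.8% − 0.8%)] = 13.560
Highest: Northgate (13.560).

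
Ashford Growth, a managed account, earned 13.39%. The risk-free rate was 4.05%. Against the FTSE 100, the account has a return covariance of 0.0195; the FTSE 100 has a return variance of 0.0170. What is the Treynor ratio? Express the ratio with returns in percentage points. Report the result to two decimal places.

8.14

β = Cov / Var = 0.0195 / 0.0170 = 1.1471
Treynor = (Rp − Rf) / β = (13.39% − 4.05%) / 1.1471 = 9.34 / 1.1471 = 8.1423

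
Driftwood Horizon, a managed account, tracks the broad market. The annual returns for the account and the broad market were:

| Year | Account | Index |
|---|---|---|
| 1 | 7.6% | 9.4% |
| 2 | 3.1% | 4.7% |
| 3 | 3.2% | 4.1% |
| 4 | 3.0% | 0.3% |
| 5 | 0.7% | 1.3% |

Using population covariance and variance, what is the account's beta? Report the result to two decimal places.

r̄p = 3.5200%,  r̄m = 3.9600%
Cov = Σ(rp − r̄p)(rm − r̄m) / 5 = 6.2488
Var(rm) = Σ(rm − r̄m)² / 5 = 10.1264
β = Cov / Var = 6.2488 / 10.1264 = 0.6171

0.62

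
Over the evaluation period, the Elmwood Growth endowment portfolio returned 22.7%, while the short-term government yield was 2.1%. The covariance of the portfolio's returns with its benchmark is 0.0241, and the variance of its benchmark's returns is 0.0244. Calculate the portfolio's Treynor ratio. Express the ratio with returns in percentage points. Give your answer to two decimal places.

20.86

β = Cov / Var = 0.0241 / 0.0244 = 0.9877
Treynor = (Rp − Rf) / β = (22.7% − 2.1%) / 0.9877 = 20.60 / 0.9877 = 20.8565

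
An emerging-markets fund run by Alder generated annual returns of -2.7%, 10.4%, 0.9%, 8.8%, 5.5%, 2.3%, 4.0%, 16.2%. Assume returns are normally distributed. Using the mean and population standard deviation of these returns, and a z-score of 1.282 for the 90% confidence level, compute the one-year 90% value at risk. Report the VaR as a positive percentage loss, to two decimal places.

μ = (-2.7 + 10.4 + 0.9 + 8.8 + 5.5 + 2.3 + 4 + 16.2) / 8 = 5.6750%
Population std dev = √[250.0350 / 8] = 5.5906%
VaR = −(μ − z·σ) = −(5.6750 − 1.282 × 5.5906) = −(-1.4921) = 1.4921%

1.49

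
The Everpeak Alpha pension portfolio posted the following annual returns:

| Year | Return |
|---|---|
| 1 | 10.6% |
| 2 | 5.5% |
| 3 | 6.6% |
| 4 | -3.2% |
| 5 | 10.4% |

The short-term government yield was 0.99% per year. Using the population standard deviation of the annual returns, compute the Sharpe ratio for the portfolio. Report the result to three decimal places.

μ = (10.6 + 5.5 + 6.6 − 3.2 + 10.4) / 5 = 29.90 / 5 = 5.9800%
Σ(r − μ)² = (10.6 − 5.9800)² + (5.5 − 5.9800)² + … = 125.7680
population σ = √(125.7680 / 5) = √25.1536 = 5.0153%
Sharpe = (μ − rf) / σ = (5.9800 − 0.99) / 5.0153 = 4.9900 / 5.0153 = 0.9950

0.995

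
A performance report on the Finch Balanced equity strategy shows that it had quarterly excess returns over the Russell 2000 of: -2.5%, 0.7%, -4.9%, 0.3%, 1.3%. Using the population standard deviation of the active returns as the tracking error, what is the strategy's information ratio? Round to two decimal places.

r̄ = (-2.5 + 0.7 − 4.9 + 0.3 + 1.3) / 5 = -1.0200%
Population std dev = √[27.3280 / 5] = 2.3379%
IR = r̄ / tracking error = -1.0200 / 2.3379 = -0.4363

-0.44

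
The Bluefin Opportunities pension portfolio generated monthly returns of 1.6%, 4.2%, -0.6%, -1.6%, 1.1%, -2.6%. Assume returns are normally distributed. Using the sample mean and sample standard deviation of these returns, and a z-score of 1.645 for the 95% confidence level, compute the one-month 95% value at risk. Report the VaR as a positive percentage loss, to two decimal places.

Mean return r̄ = 2.10 / 6 = 0.3500%
Sample σ = √[Σ(r − r̄)² / 5] = √[30.3550 / 5] = √6.0710 = 2.4639%
VaR = −(r̄ − z·σ) = −(0.3500 − 1.645 × 2.4639) = −(-3.7031) = 3.7031%

3.70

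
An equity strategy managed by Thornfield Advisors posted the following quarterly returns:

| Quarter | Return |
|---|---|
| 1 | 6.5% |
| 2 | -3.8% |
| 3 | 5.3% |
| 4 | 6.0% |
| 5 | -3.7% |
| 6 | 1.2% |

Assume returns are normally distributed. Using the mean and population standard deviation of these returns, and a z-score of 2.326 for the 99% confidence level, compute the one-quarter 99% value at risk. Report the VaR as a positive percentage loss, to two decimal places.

Mean return μ = 11.50 / 6 = 1.9167%
Σ(r − μ)² = (6.5 − 1.9167)² + (-3.8 − 1.9167)² + … = 113.8683
population σ = √(113.8683 / 6) = √18.9781 = 4.3564%
VaR = −(μ − z·σ) = −(1.9167 − 2.326 × 4.3564) = −(-8.2163) = 8.2163%

8.22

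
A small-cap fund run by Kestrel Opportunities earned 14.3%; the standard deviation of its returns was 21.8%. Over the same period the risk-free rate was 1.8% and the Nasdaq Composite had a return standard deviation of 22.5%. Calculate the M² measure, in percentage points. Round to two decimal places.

Sharpe = (Rp − Rf) / σp = (14.3% − 1.8%) / 21.8% = 0.5734
M² = Rf + Sharpe × σm = 1.8% + 0.5734 × 22.5% = 14.7015%

14.70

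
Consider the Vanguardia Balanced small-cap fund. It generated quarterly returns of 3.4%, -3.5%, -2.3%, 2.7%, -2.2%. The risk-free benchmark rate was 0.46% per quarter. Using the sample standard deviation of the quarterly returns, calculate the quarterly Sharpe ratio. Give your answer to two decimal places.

-0.26

μ = (3.4 − 3.5 − 2.3 + 2.7 − 2.2) / 5 = -0.3800%
Σ(r − μ)² = (3.4 − (-0.3800))² + (-3.5 − (-0.3800))² + (-2.3 − (-0.3800))² + … = 40.5080
σ = √[40.5080 / 4] = 3.1823%
Sharpe = (μ − rf) / σ = (-0.3800 − 0.46) / 3.1823 = -0.8400 / 3.1823 = -0.2640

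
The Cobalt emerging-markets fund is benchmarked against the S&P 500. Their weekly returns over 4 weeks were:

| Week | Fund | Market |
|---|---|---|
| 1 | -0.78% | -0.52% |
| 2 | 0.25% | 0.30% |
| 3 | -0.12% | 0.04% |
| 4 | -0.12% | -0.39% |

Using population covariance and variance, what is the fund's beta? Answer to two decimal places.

0.95

r̄p = -0.1925%,  r̄m = -0.1425%
Cov = Σ(rp − r̄p)(rm − r̄m) / 4 = 0.1032
Var(rm) = Σ(rm − r̄m)² / 4 = 0.1082
β = Cov / Var = 0.1032 / 0.1082 = 0.9538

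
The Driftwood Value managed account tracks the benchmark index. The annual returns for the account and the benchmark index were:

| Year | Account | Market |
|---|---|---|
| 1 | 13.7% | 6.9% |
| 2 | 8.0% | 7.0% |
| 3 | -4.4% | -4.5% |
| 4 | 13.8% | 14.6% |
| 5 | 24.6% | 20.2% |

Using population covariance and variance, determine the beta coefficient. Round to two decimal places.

1.08

r̄p = 11.1400%,  r̄m = 8.8400%
Cov = Σ(rp − r̄p)(rm − r̄m) / 5 = 75.2684
Var(rm) = Σ(rm − r̄m)² / 5 = 69.4664
β = Cov / Var = 75.2684 / 69.4664 = 1.0835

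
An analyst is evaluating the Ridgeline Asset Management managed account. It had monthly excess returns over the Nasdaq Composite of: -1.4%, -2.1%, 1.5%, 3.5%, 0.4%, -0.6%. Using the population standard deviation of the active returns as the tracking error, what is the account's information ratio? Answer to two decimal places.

r̄ = (-1.4 − 2.1 + 1.5 + 3.5 + 0.4 − 0.6) / 6 = 0.2167%
Σ(r − r̄)² = (-1.4 − 0.2167)² + (-2.1 − 0.2167)² + (1.5 − 0.2167)² + … = 21.1083
population σ = √(21.1083 / 6) = √3.5181 = 1.8757%
IR = r̄ / tracking error = 0.2167 / 1.8757 = 0.1155

0.12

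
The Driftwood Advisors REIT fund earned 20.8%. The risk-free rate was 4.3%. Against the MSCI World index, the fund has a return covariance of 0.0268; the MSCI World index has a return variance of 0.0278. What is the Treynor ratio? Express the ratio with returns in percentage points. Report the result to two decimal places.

β = Cov / Var = 0.0268 / 0.0278 = 0.9640
Treynor = (Rp − Rf) / β = (20.8% − 4.3%) / 0.9640 = 16.50 / 0.9640 = 17.1162

17.12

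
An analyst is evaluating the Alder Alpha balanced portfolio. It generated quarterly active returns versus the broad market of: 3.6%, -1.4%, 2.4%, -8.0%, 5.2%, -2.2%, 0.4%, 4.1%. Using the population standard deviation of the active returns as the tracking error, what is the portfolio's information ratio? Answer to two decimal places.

Mean return r̄ = 4.10 / 8 = 0.5125%
Σ(r − r̄)² = 131.4288; population σ = √(131.4288/8) = 4.0532%
IR = r̄ / tracking error = 0.5125 / 4.0532 = 0.1264

0.13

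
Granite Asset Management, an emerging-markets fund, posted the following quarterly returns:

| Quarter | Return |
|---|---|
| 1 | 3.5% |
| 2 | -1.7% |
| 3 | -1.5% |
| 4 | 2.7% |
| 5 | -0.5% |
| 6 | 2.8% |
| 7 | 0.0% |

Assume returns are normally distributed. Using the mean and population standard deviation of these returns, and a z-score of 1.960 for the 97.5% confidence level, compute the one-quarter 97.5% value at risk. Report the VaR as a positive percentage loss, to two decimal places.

3.22

Mean return r̄ = 5.30 / 7 = 0.7571%
Population σ = √[Σ(r − r̄)² / 7] = √[28.7571 / 7] = √4.1082 = 2.0269%
VaR = −(r̄ − z·σ) = −(0.7571 − 1.960 × 2.0269) = −(-3.2156) = 3.2156%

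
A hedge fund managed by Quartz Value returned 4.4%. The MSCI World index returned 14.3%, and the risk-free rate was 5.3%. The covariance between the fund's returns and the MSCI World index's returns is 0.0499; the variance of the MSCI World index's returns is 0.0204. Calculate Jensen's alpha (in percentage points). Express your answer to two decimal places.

β = Cov / Var = 0.0499 / 0.0204 = 2.4461
E[R] = Rf + β(Rm − Rf) = 5.3% + 2.4461 × (14.3% − 5.3%) = 27.3149%
α = Rp − E[R] = 4.4% − 27.3149% = -22.9149

-22.91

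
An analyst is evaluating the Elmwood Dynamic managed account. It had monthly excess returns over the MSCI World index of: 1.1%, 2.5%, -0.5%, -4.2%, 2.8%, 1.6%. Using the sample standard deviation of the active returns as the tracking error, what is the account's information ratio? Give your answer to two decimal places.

r̄ = (1.1 + 2.5 − 0.5 − 4.2 + 2.8 + 1.6) / 6 = 0.5500%
Σ(r − r̄)² = (1.1 − 0.5500)² + (2.5 − 0.5500)² + … = 33.9350
σ = √[33.9350 / 5] = 2.6052%
IR = r̄ / tracking error = 0.5500 / 2.6052 = 0.2111

0.21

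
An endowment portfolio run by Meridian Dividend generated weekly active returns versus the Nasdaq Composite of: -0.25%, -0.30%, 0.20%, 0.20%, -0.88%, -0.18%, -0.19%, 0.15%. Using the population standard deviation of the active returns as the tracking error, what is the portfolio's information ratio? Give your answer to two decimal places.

μ = (-0.25 − 0.3 + 0.2 + 0.2 − 0.88 − 0.18 − 0.19 + 0.15) / 8 = -1.250 / 8 = -0.1563%
Σ(r − μ)² = 0.9026; population σ = √(0.9026/8) = 0.3359%
IR = μ / tracking error = -0.1563 / 0.3359 = -0.4653

-0.47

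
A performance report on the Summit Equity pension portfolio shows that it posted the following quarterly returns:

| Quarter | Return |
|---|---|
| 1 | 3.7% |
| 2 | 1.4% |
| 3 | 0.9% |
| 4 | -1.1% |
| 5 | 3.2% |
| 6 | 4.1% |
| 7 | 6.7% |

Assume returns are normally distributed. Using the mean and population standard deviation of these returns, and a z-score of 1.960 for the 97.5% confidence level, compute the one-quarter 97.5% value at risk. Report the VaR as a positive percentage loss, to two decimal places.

μ = (3.7 + 1.4 + 0.9 − 1.1 + 3.2 + 4.1 + 6.7) / 7 = 18.90 / 7 = 2.7000%
Σ(r − μ)² = 38.5800; population σ = √(38.5800/7) = 2.3476%
VaR = −(μ − z·σ) = −(2.7000 − 1.960 × 2.3476) = −(-1.9013) = 1.9013%

1.90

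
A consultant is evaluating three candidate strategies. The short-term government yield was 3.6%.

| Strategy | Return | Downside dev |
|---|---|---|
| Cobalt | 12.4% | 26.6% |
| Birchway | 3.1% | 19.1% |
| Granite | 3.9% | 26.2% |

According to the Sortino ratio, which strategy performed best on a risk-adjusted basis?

Cobalt

Cobalt: Sortino ratio = (12.4% − 3.6%) / 26.6% = 0.331
Birchway: Sortino ratio = (3.1% − 3.6%) / 19.1% = -0.026
Granite: Sortino ratio = (3.9% − 3.6%) / 26.2% = 0.011
Highest: Cobalt (0.331).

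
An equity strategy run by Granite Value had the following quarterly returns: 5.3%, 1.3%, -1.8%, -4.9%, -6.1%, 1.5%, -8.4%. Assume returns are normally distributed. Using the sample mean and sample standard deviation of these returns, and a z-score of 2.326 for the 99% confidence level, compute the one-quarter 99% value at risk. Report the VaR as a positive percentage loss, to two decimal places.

13.21

r̄ = (5.3 + 1.3 − 1.8 − 4.9 − 6.1 + 1.5 − 8.4) / 7 = -13.10 / 7 = -1.8714%
Sample std dev = √[142.5343 / 6] = 4.8740%
VaR = −(r̄ − z·σ) = −(-1.8714 − 2.326 × 4.8740) = −(-13.2083) = 13.2083%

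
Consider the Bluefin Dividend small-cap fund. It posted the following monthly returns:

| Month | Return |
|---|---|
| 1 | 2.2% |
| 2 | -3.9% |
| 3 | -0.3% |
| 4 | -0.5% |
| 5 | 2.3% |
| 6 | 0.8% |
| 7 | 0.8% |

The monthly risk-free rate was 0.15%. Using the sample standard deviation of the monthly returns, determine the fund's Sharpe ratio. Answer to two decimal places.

0.02

r̄ = (2.2 − 3.9 − 0.3 − 0.5 + 2.3 + 0.8 + 0.8) / 7 = 1.40 / 7 = 0.2000%
Sample σ = √[Σ(r − r̄)² / 6] = √[26.6800 / 6] = √4.4467 = 2.1087%
Sharpe = (r̄ − rf) / σ = (0.2000 − 0.15) / 2.1087 = 0.0500 / 2.1087 = 0.0237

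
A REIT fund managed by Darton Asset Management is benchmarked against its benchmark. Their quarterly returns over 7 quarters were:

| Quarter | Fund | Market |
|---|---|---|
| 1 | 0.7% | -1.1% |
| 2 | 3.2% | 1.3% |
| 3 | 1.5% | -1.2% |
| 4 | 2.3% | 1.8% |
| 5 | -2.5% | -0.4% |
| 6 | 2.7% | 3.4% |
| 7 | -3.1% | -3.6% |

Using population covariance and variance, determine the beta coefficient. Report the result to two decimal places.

0.84

r̄p = 0.6857%,  r̄m = 0.0286%
Cov = Σ(rp − r̄p)(rm − r̄m) / 7 = 3.8476
Var(rm) = Σ(rm − r̄m)² / 7 = 4.6078
β = Cov / Var = 3.8476 / 4.6078 = 0.8350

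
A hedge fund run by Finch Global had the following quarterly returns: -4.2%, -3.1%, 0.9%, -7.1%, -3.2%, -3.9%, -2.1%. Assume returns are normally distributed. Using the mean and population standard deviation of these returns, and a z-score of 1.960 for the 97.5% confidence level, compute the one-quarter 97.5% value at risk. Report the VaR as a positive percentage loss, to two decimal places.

r̄ = (-4.2 − 3.1 + 0.9 − 7.1 − 3.2 − 3.9 − 2.1) / 7 = -3.2429%
Σ(r − r̄)² = (-4.2 − (-3.2429))² + (-3.1 − (-3.2429))² + (0.9 − (-3.2429))² + … = 34.7171
σ = √[34.7171 / 7] = 2.2270%
VaR = −(r̄ − z·σ) = −(-3.2429 − 1.960 × 2.2270) = −(-7.6078) = 7.6078%

7.61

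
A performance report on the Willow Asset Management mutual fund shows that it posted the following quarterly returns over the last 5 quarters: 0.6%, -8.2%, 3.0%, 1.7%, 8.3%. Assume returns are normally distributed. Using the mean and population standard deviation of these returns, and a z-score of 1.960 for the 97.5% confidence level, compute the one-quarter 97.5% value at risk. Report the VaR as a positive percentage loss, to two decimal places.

9.39

μ = (0.6 − 8.2 + 3 + 1.7 + 8.3) / 5 = 5.40 / 5 = 1.0800%
Σ(r − μ)² = (0.6 − 1.0800)² + (-8.2 − 1.0800)² + (3 − 1.0800)² + … = 142.5480
σ = √[142.5480 / 5] = 5.3394%
VaR = −(μ − z·σ) = −(1.0800 − 1.960 × 5.3394) = −(-9.3852) = 9.3852%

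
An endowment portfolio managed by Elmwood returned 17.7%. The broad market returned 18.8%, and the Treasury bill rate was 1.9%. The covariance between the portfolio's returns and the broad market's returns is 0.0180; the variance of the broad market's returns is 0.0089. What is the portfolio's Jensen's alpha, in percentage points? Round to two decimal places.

β = Cov / Var = 0.0180 / 0.0089 = 2.0225
E[R] = Rf + β(Rm − Rf) = 1.9% + 2.0225 × (18.8% − 1.9%) = 36.0803%
α = Rp − E[R] = 17.7% − 36.0803% = -18.3803

-18.38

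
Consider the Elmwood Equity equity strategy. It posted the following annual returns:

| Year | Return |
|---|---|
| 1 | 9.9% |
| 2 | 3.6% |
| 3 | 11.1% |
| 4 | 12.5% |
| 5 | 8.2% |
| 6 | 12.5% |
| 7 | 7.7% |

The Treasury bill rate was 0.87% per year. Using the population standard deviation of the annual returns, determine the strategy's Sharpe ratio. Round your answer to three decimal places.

2.891

Mean return μ = 65.50 / 7 = 9.3571%
Σ(r − μ)² = (9.9 − 9.3571)² + (3.6 − 9.3571)² + (11.1 − 9.3571)² + … = 60.3171
σ = √[60.3171 / 7] = 2.9354%
Sharpe = (μ − rf) / σ = (9.3571 − 0.87) / 2.9354 = 8.4871 / 2.9354 = 2.8913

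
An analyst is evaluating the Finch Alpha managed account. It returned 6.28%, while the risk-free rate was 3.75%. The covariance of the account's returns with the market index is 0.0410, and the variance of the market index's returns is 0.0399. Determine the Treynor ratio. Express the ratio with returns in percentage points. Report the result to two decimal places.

β = Cov / Var = 0.0410 / 0.0399 = 1.0276
Treynor = (Rp − Rf) / β = (6.28% − 3.75%) / 1.0276 = 2.53 / 1.0276 = 2.4620

2.46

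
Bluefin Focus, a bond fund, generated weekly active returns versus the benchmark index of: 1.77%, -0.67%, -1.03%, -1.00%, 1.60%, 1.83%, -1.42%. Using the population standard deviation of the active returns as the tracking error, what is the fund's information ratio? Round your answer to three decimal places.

0.112

r̄ = (1.77 − 0.67 − 1.03 − 1 + 1.6 + 1.83 − 1.42) / 7 = 1.080 / 7 = 0.1543%
Population std dev = √[13.4014 / 7] = 1.3836%
IR = r̄ / tracking error = 0.1543 / 1.3836 = 0.1115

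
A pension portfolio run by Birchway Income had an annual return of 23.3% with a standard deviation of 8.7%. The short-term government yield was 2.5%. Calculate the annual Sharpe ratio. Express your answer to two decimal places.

Sharpe = (Rp − Rf) / σp = (23.3% − 2.5%) / 8.7% = 20.80% / 8.7% = 2.3908

2.39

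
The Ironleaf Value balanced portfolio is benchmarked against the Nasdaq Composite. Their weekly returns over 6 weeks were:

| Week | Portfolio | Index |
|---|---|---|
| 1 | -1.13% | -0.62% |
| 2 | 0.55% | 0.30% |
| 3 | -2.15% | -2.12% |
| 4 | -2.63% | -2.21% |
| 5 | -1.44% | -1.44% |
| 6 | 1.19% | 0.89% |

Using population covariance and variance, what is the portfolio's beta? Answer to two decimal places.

r̄p = -0.9350%,  r̄m = -0.8667%
Cov = Σ(rp − r̄p)(rm − r̄m) / 6 = 1.5844
Var(rm) = Σ(rm − r̄m)² / 6 = 1.3687
β = Cov / Var = 1.5844 / 1.3687 = 1.1576

1.16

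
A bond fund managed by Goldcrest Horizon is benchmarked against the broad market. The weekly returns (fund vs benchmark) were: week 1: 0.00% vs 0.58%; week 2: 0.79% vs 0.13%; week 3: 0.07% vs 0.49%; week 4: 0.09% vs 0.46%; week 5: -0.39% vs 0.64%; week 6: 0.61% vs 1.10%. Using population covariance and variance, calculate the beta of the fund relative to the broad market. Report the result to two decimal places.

r̄p = 0.1950%,  r̄m = 0.5667%
Cov = Σ(rp − r̄p)(rm − r̄m) / 6 = -0.0105
Var(rm) = Σ(rm − r̄m)² / 6 = 0.0830
β = Cov / Var = -0.0105 / 0.0830 = -0.1265

-0.13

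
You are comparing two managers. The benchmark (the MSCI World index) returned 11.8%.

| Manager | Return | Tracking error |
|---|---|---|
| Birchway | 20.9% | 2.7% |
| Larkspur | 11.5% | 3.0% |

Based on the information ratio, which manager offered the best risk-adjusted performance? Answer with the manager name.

Birchway

Birchway: IR = (20.9% − 11.8%) / 2.7% = 3.370
Larkspur: IR = (11.5% − 11.8%) / 3.0% = -0.100
Highest: Birchway (3.370).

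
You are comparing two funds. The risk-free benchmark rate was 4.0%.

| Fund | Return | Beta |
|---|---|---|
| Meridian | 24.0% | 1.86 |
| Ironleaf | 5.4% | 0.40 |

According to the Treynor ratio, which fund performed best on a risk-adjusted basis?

Meridian

Meridian: Treynor = (24.0% − 4.0%) / 1.86 = 10.753
Ironleaf: Treynor = (5.4% − 4.0%) / 0.40 = 3.500
Highest: Meridian (10.753).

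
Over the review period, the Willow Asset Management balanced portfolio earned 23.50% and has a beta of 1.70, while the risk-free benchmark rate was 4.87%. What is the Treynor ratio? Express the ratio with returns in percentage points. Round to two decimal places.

Treynor = (Rp − Rf) / β = (23.50% − 4.87%) / 1.70 = 18.63 / 1.70 = 10.9588

10.96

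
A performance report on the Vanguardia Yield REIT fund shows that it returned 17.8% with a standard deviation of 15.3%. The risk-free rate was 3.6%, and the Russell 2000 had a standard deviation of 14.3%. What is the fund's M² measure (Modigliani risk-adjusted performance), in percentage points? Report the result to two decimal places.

16.87

Sharpe = (Rp − Rf) / σp = (17.8% − 3.6%) / 15.3% = 0.9281
M² = Rf + Sharpe × σm = 3.6% + 0.9281 × 14.3% = 16.8718%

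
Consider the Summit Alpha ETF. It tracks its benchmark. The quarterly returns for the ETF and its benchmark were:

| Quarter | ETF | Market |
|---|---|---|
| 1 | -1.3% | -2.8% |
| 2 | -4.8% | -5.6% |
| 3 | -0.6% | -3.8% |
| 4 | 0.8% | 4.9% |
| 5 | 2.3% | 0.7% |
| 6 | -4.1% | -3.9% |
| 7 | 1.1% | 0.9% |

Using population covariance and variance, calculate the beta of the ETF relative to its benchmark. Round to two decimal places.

r̄p = -0.9429%,  r̄m = -1.3714%
Cov = Σ(rp − r̄p)(rm − r̄m) / 7 = 6.6084
Var(rm) = Σ(rm − r̄m)² / 7 = 11.5706
β = Cov / Var = 6.6084 / 11.5706 = 0.5711

0.57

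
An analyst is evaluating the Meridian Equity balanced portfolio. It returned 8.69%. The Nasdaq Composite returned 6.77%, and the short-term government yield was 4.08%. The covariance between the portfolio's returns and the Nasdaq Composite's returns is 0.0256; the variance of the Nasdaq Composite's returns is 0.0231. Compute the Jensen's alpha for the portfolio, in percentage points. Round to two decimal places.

1.63

β = Cov / Var = 0.0256 / 0.0231 = 1.1082
E[R] = Rf + β(Rm − Rf) = 4.08% + 1.1082 × (6.77% − 4.08%) = 7.0611%
α = Rp − E[R] = 8.69% − 7.0611% = 1.6289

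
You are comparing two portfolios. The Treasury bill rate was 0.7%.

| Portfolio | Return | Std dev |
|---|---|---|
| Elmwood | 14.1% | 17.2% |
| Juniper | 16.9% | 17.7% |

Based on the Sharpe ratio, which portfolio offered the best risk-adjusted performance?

Elmwood: Sharpe ratio = (14.1% − 0.7%) / 17.2% = 0.779
Juniper: Sharpe ratio = (16.9% − 0.7%) / 17.7% = 0.915
Highest: Juniper (0.915).

Juniper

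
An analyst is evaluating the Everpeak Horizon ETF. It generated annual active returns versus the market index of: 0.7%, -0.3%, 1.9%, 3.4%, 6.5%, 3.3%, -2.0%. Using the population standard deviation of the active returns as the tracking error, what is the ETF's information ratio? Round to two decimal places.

0.75

μ = (0.7 − 0.3 + 1.9 + 3.4 + 6.5 + 3.3 − 2) / 7 = 1.9286%
Population std dev = √[46.8543 / 7] = 2.5872%
IR = μ / tracking error = 1.9286 / 2.5872 = 0.7454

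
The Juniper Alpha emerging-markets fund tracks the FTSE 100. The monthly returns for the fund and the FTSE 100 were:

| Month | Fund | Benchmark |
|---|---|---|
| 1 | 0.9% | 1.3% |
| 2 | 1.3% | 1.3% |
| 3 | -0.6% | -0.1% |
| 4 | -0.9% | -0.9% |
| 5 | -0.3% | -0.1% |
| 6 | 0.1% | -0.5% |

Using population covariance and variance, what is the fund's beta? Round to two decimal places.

0.84

r̄p = 0.0833%,  r̄m = 0.1667%
Cov = Σ(rp − r̄p)(rm − r̄m) / 6 = 0.6044
Var(rm) = Σ(rm − r̄m)² / 6 = 0.7156
β = Cov / Var = 0.6044 / 0.7156 = 0.8446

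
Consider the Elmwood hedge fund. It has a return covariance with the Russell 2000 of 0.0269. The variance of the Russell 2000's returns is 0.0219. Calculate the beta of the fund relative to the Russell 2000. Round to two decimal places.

β = Cov(Rp, Rm) / Var(Rm) = 0.0269 / 0.0219 = 1.2283

1.23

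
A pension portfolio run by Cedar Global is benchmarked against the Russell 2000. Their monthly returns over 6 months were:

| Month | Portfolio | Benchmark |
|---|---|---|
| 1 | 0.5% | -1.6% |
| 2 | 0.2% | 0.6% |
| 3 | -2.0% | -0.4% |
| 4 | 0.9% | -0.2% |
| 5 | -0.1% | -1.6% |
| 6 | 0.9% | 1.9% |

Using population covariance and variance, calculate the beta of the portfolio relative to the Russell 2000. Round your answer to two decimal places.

0.21

r̄p = 0.0667%,  r̄m = -0.2167%
Cov = Σ(rp − r̄p)(rm − r̄m) / 6 = 0.3161
Var(rm) = Σ(rm − r̄m)² / 6 = 1.5014
β = Cov / Var = 0.3161 / 1.5014 = 0.2105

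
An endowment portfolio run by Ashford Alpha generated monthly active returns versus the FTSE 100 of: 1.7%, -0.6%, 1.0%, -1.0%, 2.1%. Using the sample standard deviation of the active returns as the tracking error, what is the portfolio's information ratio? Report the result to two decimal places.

r̄ = (1.7 − 0.6 + 1 − 1 + 2.1) / 5 = 3.20 / 5 = 0.6400%
Σ(r − r̄)² = (1.7 − 0.6400)² + (-0.6 − 0.6400)² + … = 7.6120
σ = √[7.6120 / 4] = 1.3795%
IR = r̄ / tracking error = 0.6400 / 1.3795 = 0.4639

0.46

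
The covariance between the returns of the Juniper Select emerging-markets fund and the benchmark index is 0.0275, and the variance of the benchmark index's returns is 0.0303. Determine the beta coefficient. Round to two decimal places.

0.91

β = Cov(Rp, Rm) / Var(Rm) = 0.0275 / 0.0303 = 0.9076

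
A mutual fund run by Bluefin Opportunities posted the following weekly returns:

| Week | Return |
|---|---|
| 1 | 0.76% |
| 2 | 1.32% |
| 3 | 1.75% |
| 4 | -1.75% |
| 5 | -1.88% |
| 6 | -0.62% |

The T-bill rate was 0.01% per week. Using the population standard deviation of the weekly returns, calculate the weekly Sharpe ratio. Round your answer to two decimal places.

-0.06

μ = (0.76 + 1.32 + 1.75 − 1.75 − 1.88 − 0.62) / 6 = -0.0700%
Population std dev = √[12.3344 / 6] = 1.4338%
Sharpe = (μ − rf) / σ = (-0.0700 − 0.01) / 1.4338 = -0.0800 / 1.4338 = -0.0558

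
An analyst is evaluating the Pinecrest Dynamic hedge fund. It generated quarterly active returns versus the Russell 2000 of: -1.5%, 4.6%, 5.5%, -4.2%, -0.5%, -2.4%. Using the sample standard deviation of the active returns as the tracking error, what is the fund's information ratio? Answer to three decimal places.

r̄ = (-1.5 + 4.6 + 5.5 − 4.2 − 0.5 − 2.4) / 6 = 0.2500%
Sample σ = √[Σ(r − r̄)² / 5] = √[76.9350 / 5] = √15.3870 = 3.9226%
IR = r̄ / tracking error = 0.2500 / 3.9226 = 0.0637

0.064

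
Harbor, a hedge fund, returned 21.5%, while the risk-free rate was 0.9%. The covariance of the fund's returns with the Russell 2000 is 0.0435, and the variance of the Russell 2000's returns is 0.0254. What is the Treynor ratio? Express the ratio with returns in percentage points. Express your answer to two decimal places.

12.03

β = Cov / Var = 0.0435 / 0.0254 = 1.7126
Treynor = (Rp − Rf) / β = (21.5% − 0.9%) / 1.7126 = 20.60 / 1.7126 = 12.0285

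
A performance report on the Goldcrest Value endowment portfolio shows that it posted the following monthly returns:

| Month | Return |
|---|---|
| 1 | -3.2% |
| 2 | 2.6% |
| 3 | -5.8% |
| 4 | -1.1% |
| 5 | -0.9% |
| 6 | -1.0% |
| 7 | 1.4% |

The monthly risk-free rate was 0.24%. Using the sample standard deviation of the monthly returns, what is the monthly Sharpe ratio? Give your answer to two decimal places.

-0.50

r̄ = (-3.2 + 2.6 − 5.8 − 1.1 − 0.9 − 1 + 1.4) / 7 = -1.1429%
Σ(r − r̄)² = (-3.2 − (-1.1429))² + (2.6 − (-1.1429))² + (-5.8 − (-1.1429))² + … = 46.4771
σ = √[46.4771 / 6] = 2.7832%
Sharpe = (r̄ − rf) / σ = (-1.1429 − 0.24) / 2.7832 = -1.3829 / 2.7832 = -0.4969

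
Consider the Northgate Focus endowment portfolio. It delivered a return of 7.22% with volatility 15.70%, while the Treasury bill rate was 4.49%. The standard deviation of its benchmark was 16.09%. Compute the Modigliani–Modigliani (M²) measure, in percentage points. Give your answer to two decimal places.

Sharpe = (Rp − Rf) / σp = (7.22% − 4.49%) / 15.70% = 0.1739
M² = Rf + Sharpe × σm = 4.49% + 0.1739 × 16.09% = 7.2881%

7.29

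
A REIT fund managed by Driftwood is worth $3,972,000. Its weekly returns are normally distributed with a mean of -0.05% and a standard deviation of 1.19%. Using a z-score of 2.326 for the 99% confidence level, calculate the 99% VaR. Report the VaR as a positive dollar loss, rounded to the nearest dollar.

Return at the 99% tail: μ − z·σ = -0.05% − 2.326 × 1.19% = -0.05 − 2.76794 = -2.81794%
VaR = −(-2.81794%) × $3,972,000 = 2.81794% × $3,972,000 = $111,929

$111,929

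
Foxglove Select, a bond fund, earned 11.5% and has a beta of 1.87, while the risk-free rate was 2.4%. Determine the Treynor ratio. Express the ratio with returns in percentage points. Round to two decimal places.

4.87

Treynor = (Rp − Rf) / β = (11.5% − 2.4%) / 1.87 = 9.10 / 1.87 = 4.8663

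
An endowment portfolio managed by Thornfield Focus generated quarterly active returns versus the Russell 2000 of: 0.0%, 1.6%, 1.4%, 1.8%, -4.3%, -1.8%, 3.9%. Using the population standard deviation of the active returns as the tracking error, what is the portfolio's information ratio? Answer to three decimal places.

0.149

μ = (0 + 1.6 + 1.4 + 1.8 − 4.3 − 1.8 + 3.9) / 7 = 2.60 / 7 = 0.3714%
Σ(r − μ)² = 43.7343; population σ = √(43.7343/7) = 2.4996%
IR = μ / tracking error = 0.3714 / 2.4996 = 0.1486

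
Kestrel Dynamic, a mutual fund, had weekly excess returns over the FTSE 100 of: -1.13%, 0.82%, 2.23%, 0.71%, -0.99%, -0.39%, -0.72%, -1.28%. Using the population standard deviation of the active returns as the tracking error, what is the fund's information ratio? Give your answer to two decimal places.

-0.08

r̄ = (-1.13 + 0.82 + 2.23 + 0.71 − 0.99 − 0.39 − 0.72 − 1.28) / 8 = -0.750 / 8 = -0.0938%
Population std dev = √[10.6450 / 8] = 1.1535%
IR = r̄ / tracking error = -0.0938 / 1.1535 = -0.0813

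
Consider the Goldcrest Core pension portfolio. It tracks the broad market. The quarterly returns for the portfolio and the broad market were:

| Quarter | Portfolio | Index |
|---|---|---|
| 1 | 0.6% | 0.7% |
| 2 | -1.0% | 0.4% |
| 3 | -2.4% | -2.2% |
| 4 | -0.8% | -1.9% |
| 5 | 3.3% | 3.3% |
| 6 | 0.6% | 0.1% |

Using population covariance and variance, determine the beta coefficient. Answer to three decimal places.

0.889

r̄p = 0.0500%,  r̄m = 0.0667%
Cov = Σ(rp − r̄p)(rm − r̄m) / 6 = 2.9583
Var(rm) = Σ(rm − r̄m)² / 6 = 3.3289
β = Cov / Var = 2.9583 / 3.3289 = 0.8887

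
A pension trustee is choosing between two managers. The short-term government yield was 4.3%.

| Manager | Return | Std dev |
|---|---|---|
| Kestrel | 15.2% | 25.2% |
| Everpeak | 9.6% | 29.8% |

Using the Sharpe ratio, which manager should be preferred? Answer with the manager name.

Kestrel

Kestrel: Sharpe ratio = (15.2% − 4.3%) / 25.2% = 0.433
Everpeak: Sharpe ratio = (9.6% − 4.3%) / 29.8% = 0.178
Highest: Kestrel (0.433).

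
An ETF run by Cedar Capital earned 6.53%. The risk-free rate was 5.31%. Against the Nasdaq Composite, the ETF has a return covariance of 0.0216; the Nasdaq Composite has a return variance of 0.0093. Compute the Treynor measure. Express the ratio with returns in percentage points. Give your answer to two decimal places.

β = Cov / Var = 0.0216 / 0.0093 = 2.3226
Treynor = (Rp − Rf) / β = (6.53% − 5.31%) / 2.3226 = 1.22 / 2.3226 = 0.5253

0.53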